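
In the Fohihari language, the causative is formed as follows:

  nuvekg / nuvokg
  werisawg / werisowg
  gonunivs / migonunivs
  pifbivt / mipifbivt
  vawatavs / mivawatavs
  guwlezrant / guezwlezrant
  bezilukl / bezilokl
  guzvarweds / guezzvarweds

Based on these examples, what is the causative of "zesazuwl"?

gonunivs and guzvarweds both end in -s yet inflect differently (migonunivs, guezzvarweds), so the final letter is not what conditions the rule; the second-to-last letter is.
"zesazuwl" has second-to-last letter 'w'. The one such stem in the data (werisawg → werisowg) changes the last vowel to 'o' (as do nuvekg, bezilukl), so the same rule applies.
So zesazuwl → zesazowl.

zesazowl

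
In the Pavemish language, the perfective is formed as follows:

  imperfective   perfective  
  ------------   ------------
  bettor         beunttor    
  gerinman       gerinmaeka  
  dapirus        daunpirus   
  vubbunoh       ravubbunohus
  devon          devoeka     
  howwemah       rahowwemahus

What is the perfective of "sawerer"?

devon and vubbunoh both have last vowel 'o' yet inflect differently (devoeka, ravubbunohus), so the last vowel is not what conditions the rule; the final letter is.
"sawerer" ends in -r. The one such stem in the data (bettor → beunttor) inserts -un- after the first vowel (as does dapirus), so the same rule applies.
The other patterns: stems ending in -n drop the final letter and add -eka; stems ending in -h add ra- … -us around the stem.
So sawerer → saunwerer.

saunwerer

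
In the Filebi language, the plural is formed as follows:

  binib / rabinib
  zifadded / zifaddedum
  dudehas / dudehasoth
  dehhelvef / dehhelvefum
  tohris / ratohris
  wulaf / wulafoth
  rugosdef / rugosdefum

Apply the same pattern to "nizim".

rugosdef and wulaf both end in -f yet inflect differently (rugosdefum, wulafoth), so the final letter is not what conditions the rule; the last vowel is.
"nizim" has last vowel 'i'. The stems whose last vowel is 'i' (tohris → ratohris, binib → rabinib) add the prefix ra-.
The other patterns: stems whose last vowel is 'e' add -um; stems whose last vowel is 'a' add -oth.
So nizim → ranizim.

ranizim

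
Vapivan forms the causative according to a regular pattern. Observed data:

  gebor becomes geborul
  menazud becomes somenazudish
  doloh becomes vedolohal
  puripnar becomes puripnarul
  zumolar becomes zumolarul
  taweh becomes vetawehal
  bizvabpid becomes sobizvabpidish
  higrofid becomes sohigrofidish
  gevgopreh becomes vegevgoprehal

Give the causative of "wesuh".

vewesuhal

doloh and gebor both have last vowel 'o' yet inflect differently (vedolohal, geborul), so the last vowel is not what conditions the rule; the final letter is.
"wesuh" ends in -h. The stems ending in -h (doloh → vedolohal, taweh → vetawehal, gevgopreh → vegevgoprehal) add ve- … -al around the stem.
So wesuh → vewesuhal.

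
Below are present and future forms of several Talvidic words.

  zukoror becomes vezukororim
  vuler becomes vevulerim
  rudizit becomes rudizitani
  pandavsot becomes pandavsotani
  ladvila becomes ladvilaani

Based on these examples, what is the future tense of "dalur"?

zukoror and pandavsot both have last vowel 'o' yet inflect differently (vezukororim, pandavsotani), so the last vowel is not what conditions the rule; the final letter is.
"dalur" ends in -r. The stems ending in -r (zukoror → vezukororim, vuler → vevulerim) add ve- … -im around the stem.
So dalur → vedalurim.

vedalurim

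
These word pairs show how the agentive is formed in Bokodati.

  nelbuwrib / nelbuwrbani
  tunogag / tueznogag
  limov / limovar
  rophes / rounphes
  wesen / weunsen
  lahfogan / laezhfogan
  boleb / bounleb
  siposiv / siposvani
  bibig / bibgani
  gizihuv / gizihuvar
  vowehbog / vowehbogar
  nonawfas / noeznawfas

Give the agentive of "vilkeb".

viunlkeb

nelbuwrib and boleb both end in -b yet inflect differently (nelbuwrbani, bounleb), so the final letter is not what conditions the rule; the last vowel is.
"vilkeb" has last vowel 'e'. The stems whose last vowel is 'e' (boleb → bounleb, wesen → weunsen, rophes → rounphes) insert -un- after the first vowel.
So vilkeb → viunlkeb.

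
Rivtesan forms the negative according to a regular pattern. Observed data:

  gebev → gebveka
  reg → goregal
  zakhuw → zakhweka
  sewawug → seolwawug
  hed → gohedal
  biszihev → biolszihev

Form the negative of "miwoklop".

reg and sewawug both end in -g yet inflect differently (goregal, seolwawug), so the final letter is not what conditions the rule; the number of vowels is.
"miwoklop" has 3 vowels. The stems with 3 vowels (sewawug → seolwawug, biszihev → biolszihev) insert -ol- after the first vowel.
So miwoklop → miolwoklop.

miolwoklop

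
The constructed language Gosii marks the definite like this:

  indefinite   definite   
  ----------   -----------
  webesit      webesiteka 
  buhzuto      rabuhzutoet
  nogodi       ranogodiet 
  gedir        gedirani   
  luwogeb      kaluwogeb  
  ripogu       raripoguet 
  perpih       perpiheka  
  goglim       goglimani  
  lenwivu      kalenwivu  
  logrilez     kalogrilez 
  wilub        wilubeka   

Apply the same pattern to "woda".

wodaeka

"woda" begins with w-. The stems beginning with w- (webesit → webesiteka, wilub → wilubeka) add -eka.
So woda → wodaeka.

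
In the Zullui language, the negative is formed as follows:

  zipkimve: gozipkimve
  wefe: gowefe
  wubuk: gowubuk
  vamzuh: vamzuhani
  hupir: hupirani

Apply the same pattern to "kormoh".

kormohani

wubuk and vamzuh both have last vowel 'u' yet inflect differently (gowubuk, vamzuhani), so the last vowel is not what conditions the rule; the final letter is.
"kormoh" ends in -h. The one such stem in the data (vamzuh → vamzuhani) adds -ani, so the same rule applies.
So kormoh → kormohani.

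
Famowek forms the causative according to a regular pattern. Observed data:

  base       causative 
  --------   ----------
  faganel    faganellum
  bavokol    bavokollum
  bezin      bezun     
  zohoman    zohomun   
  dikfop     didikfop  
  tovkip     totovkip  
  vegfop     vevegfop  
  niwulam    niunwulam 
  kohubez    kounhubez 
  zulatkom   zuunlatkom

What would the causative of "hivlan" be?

"hivlan" ends in -n. The stems ending in -n (bezin → bezun, zohoman → zohomun) change the last vowel to 'u'.
So hivlan → hivlun.

hivlun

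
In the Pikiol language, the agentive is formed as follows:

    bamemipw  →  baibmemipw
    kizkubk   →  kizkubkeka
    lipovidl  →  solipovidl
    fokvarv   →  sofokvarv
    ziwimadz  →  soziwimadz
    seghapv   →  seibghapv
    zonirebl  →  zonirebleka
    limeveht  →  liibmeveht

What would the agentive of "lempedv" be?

solempedv

lipovidl and zonirebl both end in -l yet inflect differently (solipovidl, zonirebleka), so the final letter is not what conditions the rule; the second-to-last letter is.
"lempedv" has second-to-last letter 'd'. The stems whose second-to-last letter is 'd' (ziwimadz → soziwimadz, lipovidl → solipovidl) add the prefix so-.
The other patterns: stems whose second-to-last letter is 'b' add -eka; stems whose second-to-last letter is 'h' or 'p' insert -ib- after the first vowel.
So lempedv → solempedv.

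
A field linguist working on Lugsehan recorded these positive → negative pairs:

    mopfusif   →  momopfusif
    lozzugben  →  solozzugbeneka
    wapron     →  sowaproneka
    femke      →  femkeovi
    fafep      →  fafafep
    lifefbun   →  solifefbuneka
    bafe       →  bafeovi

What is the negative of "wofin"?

lozzugben and bafe both have last vowel 'e' yet inflect differently (solozzugbeneka, bafeovi), so the last vowel is not what conditions the rule; the final letter is.
"wofin" ends in -n. The stems ending in -n (lozzugben → solozzugbeneka, wapron → sowaproneka, lifefbun → solifefbuneka) add so- … -eka around the stem.
The other patterns: stems ending in -e add -ovi; stems ending in -f or -p repeat the first consonant+vowel as a prefix.
So wofin → sowofineka.

sowofineka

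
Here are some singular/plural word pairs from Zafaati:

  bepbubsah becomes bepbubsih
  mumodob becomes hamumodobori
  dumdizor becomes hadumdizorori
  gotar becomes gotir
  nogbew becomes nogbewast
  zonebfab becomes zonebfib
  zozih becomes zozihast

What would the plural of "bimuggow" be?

"bimuggow" has last vowel 'o'. The stems whose last vowel is 'o' (dumdizor → hadumdizorori, mumodob → hamumodobori) add ha- … -ori around the stem.
So bimuggow → habimuggowori.

habimuggowori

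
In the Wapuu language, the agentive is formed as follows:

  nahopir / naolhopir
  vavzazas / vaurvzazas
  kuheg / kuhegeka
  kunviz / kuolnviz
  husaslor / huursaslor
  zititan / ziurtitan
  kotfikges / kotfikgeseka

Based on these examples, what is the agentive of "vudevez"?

"vudevez" has last vowel 'e'. The stems whose last vowel is 'e' (kuheg → kuhegeka, kotfikges → kotfikgeseka) add -eka.
The other patterns: stems whose last vowel is 'i' insert -ol- after the first vowel; stems whose last vowel is 'a' or 'o' insert -ur- after the first vowel.
So vudevez → vudevezeka.

vudevezeka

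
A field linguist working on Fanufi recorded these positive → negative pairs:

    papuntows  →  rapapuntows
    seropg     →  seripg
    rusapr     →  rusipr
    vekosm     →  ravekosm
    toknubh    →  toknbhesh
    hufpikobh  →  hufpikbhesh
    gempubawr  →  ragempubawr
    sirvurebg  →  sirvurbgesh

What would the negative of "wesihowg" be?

rawesihowg

seropg and sirvurebg both end in -g yet inflect differently (seripg, sirvurbgesh), so the final letter is not what conditions the rule; the second-to-last letter is.
"wesihowg" has second-to-last letter 'w'. The stems whose second-to-last letter is 'w' (gempubawr → ragempubawr, papuntows → rapapuntows) add the prefix ra-.
So wesihowg → rawesihowg.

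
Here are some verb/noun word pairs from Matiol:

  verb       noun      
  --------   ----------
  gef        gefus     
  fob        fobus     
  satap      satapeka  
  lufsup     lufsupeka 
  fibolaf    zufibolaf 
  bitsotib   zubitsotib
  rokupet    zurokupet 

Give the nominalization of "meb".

mebus

gef and fibolaf both end in -f yet inflect differently (gefus, zufibolaf), so the final letter is not what conditions the rule; the number of vowels is.
"meb" has 1 vowel. The stems with 1 vowel (gef → gefus, fob → fobus) add -us.
So meb → mebus.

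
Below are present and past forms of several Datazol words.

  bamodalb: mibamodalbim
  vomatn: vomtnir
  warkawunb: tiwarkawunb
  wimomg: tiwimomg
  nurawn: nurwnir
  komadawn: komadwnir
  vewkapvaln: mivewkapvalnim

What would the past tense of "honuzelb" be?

mihonuzelbim

vewkapvaln and komadawn both end in -n yet inflect differently (mivewkapvalnim, komadwnir), so the final letter is not what conditions the rule; the second-to-last letter is.
"honuzelb" has second-to-last letter 'l'. The stems whose second-to-last letter is 'l' (bamodalb → mibamodalbim, vewkapvaln → mivewkapvalnim) add mi- … -im around the stem.
So honuzelb → mihonuzelbim.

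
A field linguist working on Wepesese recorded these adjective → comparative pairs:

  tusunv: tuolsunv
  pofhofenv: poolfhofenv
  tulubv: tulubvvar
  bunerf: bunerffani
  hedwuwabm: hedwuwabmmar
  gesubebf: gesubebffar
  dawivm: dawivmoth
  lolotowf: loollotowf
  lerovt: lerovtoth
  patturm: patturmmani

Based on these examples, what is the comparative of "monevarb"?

dawivm and hedwuwabm both end in -m yet inflect differently (dawivmoth, hedwuwabmmar), so the final letter is not what conditions the rule; the second-to-last letter is.
"monevarb" has second-to-last letter 'r'. The stems whose second-to-last letter is 'r' (bunerf → bunerffani, patturm → patturmmani) double the final consonant and add -ani.
The other patterns: stems whose second-to-last letter is 'v' add -oth; stems whose second-to-last letter is 'b' double the final consonant and add -ar; stems whose second-to-last letter is 'n' or 'w' insert -ol- after the first vowel.
So monevarb → monevarbbani.

monevarbbani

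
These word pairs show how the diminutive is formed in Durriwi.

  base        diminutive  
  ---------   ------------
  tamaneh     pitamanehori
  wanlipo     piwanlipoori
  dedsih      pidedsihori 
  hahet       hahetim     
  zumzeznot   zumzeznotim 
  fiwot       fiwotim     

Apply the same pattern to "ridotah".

"ridotah" ends in -h. The stems ending in -h (dedsih → pidedsihori, tamaneh → pitamanehori) add pi- … -ori around the stem.
So ridotah → piridotahori.

piridotahori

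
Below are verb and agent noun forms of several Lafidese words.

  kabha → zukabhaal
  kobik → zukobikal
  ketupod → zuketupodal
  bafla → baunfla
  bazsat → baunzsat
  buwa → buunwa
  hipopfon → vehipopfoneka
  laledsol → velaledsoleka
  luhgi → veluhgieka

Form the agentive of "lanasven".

velanasveneka

kabha and bafla both end in -a yet inflect differently (zukabhaal, baunfla), so the final letter is not what conditions the rule; the first letter is.
"lanasven" begins with l-. The stems beginning with l- (laledsol → velaledsoleka, luhgi → veluhgieka) add ve- … -eka around the stem.
The other patterns: stems beginning with k- add zu- … -al around the stem; stems beginning with b- insert -un- after the first vowel.
So lanasven → velanasveneka.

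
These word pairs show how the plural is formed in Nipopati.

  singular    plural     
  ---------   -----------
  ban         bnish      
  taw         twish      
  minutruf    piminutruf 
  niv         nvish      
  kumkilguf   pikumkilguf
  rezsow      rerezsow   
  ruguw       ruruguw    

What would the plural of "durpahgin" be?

pidurpahgin

"durpahgin" has 3 vowels. The stems with 3 vowels (minutruf → piminutruf, kumkilguf → pikumkilguf) add the prefix pi-.
So durpahgin → pidurpahgin.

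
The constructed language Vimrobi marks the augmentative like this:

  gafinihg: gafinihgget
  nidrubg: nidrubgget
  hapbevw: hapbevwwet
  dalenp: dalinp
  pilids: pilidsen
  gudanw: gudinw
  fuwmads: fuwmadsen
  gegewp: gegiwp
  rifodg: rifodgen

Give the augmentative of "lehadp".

"lehadp" has second-to-last letter 'd'. The stems whose second-to-last letter is 'd' (pilids → pilidsen, fuwmads → fuwmadsen, rifodg → rifodgen) add -en.
So lehadp → lehadpen.

lehadpen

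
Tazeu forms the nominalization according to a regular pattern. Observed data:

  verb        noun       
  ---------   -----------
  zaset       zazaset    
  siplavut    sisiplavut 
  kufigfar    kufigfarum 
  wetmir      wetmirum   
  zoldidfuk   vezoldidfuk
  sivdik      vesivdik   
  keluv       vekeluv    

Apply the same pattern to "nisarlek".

venisarlek

siplavut and zoldidfuk both have last vowel 'u' yet inflect differently (sisiplavut, vezoldidfuk), so the last vowel is not what conditions the rule; the final letter is.
"nisarlek" ends in -k. The stems ending in -k (zoldidfuk → vezoldidfuk, sivdik → vesivdik) add the prefix ve-.
The other patterns: stems ending in -t repeat the first consonant+vowel as a prefix; stems ending in -r add -um.
So nisarlek → venisarlek.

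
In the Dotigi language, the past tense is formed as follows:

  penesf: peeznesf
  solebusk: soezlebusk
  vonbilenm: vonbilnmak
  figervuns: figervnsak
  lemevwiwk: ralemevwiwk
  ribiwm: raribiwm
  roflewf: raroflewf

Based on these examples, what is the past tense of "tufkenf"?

solebusk and lemevwiwk both end in -k yet inflect differently (soezlebusk, ralemevwiwk), so the final letter is not what conditions the rule; the second-to-last letter is.
"tufkenf" has second-to-last letter 'n'. The stems whose second-to-last letter is 'n' (vonbilenm → vonbilnmak, figervuns → figervnsak) delete the last vowel and add -ak.
The other patterns: stems whose second-to-last letter is 's' insert -ez- after the first vowel; stems whose second-to-last letter is 'w' add the prefix ra-.
So tufkenf → tufknfak.

tufknfak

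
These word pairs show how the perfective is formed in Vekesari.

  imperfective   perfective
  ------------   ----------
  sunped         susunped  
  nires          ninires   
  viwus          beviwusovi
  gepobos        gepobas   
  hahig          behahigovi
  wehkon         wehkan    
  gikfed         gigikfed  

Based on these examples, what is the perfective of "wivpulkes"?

wiwivpulkes

"wivpulkes" has last vowel 'e'. The stems whose last vowel is 'e' (sunped → susunped, gikfed → gigikfed, nires → ninires) repeat the first consonant+vowel as a prefix.
So wivpulkes → wiwivpulkes.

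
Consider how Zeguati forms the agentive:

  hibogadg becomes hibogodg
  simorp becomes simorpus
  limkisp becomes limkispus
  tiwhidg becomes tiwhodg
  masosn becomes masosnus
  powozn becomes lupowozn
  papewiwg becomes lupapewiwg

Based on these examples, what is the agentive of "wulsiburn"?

"wulsiburn" has second-to-last letter 'r'. The one such stem in the data (simorp → simorpus) adds -us, so the same rule applies.
So wulsiburn → wulsiburnus.

wulsiburnus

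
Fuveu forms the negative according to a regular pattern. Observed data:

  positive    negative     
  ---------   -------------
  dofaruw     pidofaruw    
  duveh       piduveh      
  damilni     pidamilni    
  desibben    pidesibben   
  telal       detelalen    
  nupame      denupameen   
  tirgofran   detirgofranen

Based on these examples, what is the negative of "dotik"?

pidotik

desibben and tirgofran both end in -n yet inflect differently (pidesibben, detirgofranen), so the final letter is not what conditions the rule; the first letter is.
"dotik" begins with d-. The stems beginning with d- (dofaruw → pidofaruw, duveh → piduveh, damilni → pidamilni) add the prefix pi-.
So dotik → pidotik.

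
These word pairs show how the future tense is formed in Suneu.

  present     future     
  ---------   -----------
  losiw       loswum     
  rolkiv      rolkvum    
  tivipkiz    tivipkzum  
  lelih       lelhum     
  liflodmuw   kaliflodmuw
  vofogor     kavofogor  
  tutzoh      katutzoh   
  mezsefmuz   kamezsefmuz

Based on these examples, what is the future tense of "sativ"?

losiw and liflodmuw both end in -w yet inflect differently (loswum, kaliflodmuw), so the final letter is not what conditions the rule; the last vowel is.
"sativ" has last vowel 'i'. The stems whose last vowel is 'i' (losiw → loswum, rolkiv → rolkvum, tivipkiz → tivipkzum) delete the last vowel and add -um.
The other pattern: stems whose last vowel is 'o' or 'u' add the prefix ka-.
So sativ → satvum.

satvum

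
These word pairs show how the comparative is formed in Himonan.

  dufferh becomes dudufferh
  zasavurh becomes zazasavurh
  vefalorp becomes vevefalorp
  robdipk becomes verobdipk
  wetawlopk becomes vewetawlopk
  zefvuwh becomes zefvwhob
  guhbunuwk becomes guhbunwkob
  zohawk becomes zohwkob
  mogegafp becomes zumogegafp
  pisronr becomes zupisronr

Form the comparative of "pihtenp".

"pihtenp" has second-to-last letter 'n'. The one such stem in the data (pisronr → zupisronr) adds the prefix zu-, so the same rule applies.
So pihtenp → zupihtenp.

zupihtenp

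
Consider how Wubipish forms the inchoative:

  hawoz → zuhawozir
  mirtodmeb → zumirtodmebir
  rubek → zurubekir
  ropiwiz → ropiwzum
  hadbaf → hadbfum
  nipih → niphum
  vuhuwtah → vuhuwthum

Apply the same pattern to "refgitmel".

zurefgitmelir

hawoz and ropiwiz both end in -z yet inflect differently (zuhawozir, ropiwzum), so the final letter is not what conditions the rule; the last vowel is.
"refgitmel" has last vowel 'e'. The stems whose last vowel is 'e' (rubek → zurubekir, mirtodmeb → zumirtodmebir) add zu- … -ir around the stem.
So refgitmel → zurefgitmelir.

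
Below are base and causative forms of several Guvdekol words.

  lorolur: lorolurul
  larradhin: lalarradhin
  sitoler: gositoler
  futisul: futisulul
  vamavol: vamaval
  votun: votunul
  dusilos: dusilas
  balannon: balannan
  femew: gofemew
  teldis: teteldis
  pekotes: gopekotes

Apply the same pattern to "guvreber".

votun and larradhin both end in -n yet inflect differently (votunul, lalarradhin), so the final letter is not what conditions the rule; the last vowel is.
"guvreber" has last vowel 'e'. The stems whose last vowel is 'e' (femew → gofemew, pekotes → gopekotes, sitoler → gositoler) add the prefix go-.
The other patterns: stems whose last vowel is 'u' add -ul; stems whose last vowel is 'i' repeat the first consonant+vowel as a prefix; stems whose last vowel is 'o' change the last vowel to 'a'.
So guvreber → goguvreber.

goguvreber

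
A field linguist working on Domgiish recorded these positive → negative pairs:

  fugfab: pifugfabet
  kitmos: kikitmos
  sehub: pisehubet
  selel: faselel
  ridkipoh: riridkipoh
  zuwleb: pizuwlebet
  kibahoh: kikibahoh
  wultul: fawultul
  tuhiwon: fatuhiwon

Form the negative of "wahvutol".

fawahvutol

sehub and wultul both have last vowel 'u' yet inflect differently (pisehubet, fawultul), so the last vowel is not what conditions the rule; the final letter is.
"wahvutol" ends in -l. The stems ending in -l (wultul → fawultul, selel → faselel) add the prefix fa-.
So wahvutol → fawahvutol.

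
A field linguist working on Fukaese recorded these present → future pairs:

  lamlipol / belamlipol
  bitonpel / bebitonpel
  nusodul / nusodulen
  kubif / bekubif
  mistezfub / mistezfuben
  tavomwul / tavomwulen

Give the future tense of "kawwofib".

"kawwofib" has last vowel 'i'. The one such stem in the data (kubif → bekubif) adds the prefix be-, so the same rule applies.
So kawwofib → bekawwofib.

bekawwofib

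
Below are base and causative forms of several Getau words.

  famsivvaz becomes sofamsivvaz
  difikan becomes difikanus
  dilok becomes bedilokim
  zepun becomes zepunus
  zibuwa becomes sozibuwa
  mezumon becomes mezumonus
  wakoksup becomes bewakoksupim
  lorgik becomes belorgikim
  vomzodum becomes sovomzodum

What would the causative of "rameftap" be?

mezumon and dilok both have last vowel 'o' yet inflect differently (mezumonus, bedilokim), so the last vowel is not what conditions the rule; the final letter is.
"rameftap" ends in -p. The one such stem in the data (wakoksup → bewakoksupim) adds be- … -im around the stem, so the same rule applies.
The other patterns: stems ending in -n add -us; stems ending in -a, -m or -z add the prefix so-.
So rameftap → berameftapim.

berameftapim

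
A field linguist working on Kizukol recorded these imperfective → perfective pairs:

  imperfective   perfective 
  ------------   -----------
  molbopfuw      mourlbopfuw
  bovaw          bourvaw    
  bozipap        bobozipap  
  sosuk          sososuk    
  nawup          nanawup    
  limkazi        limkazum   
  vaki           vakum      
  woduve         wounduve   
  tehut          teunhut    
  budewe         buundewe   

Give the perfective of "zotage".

bovaw and bozipap both have last vowel 'a' yet inflect differently (bourvaw, bobozipap), so the last vowel is not what conditions the rule; the final letter is.
"zotage" ends in -e. The stems ending in -e (woduve → wounduve, budewe → buundewe) insert -un- after the first vowel.
So zotage → zountage.

zountage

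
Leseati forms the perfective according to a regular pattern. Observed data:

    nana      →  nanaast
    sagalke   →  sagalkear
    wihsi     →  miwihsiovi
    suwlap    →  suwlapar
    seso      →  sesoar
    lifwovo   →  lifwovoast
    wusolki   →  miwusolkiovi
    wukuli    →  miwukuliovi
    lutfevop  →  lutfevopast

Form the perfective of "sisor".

seso and lifwovo both end in -o yet inflect differently (sesoar, lifwovoast), so the final letter is not what conditions the rule; the first letter is.
"sisor" begins with s-. The stems beginning with s- (suwlap → suwlapar, seso → sesoar, sagalke → sagalkear) add -ar.
So sisor → sisorar.

sisorar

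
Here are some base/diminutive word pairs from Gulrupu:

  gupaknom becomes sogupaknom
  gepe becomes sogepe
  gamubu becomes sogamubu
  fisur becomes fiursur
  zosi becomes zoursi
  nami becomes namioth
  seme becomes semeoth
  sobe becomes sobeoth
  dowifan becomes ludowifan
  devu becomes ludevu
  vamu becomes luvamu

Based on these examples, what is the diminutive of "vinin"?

luvinin

"vinin" begins with v-. The one such stem in the data (vamu → luvamu) adds the prefix lu-, so the same rule applies.
So vinin → luvinin.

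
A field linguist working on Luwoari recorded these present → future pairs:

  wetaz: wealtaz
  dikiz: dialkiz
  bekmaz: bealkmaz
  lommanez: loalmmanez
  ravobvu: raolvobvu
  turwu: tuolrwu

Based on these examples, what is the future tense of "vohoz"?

voalhoz

lommanez and ravobvu both have 3 vowels yet inflect differently (loalmmanez, raolvobvu), so the number of vowels is not what conditions the rule; the final letter is.
"vohoz" ends in -z. The stems ending in -z (wetaz → wealtaz, dikiz → dialkiz, bekmaz → bealkmaz) insert -al- after the first vowel.
The other pattern: stems ending in -u insert -ol- after the first vowel.
So vohoz → voalhoz.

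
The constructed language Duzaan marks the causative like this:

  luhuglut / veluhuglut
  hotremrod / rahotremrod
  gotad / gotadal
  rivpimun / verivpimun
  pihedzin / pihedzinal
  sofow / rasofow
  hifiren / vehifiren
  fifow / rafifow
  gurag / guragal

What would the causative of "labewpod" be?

"labewpod" has last vowel 'o'. The stems whose last vowel is 'o' (sofow → rasofow, hotremrod → rahotremrod, fifow → rafifow) add the prefix ra-.
So labewpod → ralabewpod.

ralabewpod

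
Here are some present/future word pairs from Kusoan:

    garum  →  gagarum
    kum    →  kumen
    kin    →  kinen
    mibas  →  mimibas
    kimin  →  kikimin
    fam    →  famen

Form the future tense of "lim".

kum and garum both end in -m yet inflect differently (kumen, gagarum), so the final letter is not what conditions the rule; the number of vowels is.
"lim" has 1 vowel. The stems with 1 vowel (kin → kinen, kum → kumen, fam → famen) add -en.
The other pattern: stems with 2 vowels repeat the first consonant+vowel as a prefix.
So lim → limen.

limen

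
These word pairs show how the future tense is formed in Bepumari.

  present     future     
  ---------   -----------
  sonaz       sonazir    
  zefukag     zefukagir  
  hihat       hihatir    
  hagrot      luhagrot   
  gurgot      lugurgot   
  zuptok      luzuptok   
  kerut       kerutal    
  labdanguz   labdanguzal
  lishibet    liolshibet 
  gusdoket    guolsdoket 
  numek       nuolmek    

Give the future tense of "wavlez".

waolvlez

hihat and hagrot both end in -t yet inflect differently (hihatir, luhagrot), so the final letter is not what conditions the rule; the last vowel is.
"wavlez" has last vowel 'e'. The stems whose last vowel is 'e' (lishibet → liolshibet, gusdoket → guolsdoket, numek → nuolmek) insert -ol- after the first vowel.
The other patterns: stems whose last vowel is 'a' add -ir; stems whose last vowel is 'o' add the prefix lu-; stems whose last vowel is 'u' add -al.
So wavlez → waolvlez.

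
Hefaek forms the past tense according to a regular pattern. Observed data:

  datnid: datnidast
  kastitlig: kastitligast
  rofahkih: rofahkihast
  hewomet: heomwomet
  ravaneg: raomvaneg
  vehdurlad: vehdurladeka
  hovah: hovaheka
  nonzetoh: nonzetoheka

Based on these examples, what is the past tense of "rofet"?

"rofet" has last vowel 'e'. The stems whose last vowel is 'e' (hewomet → heomwomet, ravaneg → raomvaneg) insert -om- after the first vowel.
So rofet → roomfet.

roomfet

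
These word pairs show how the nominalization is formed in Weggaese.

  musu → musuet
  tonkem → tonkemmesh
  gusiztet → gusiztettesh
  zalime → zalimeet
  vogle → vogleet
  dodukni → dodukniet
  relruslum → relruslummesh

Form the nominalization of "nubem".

nubemmesh

"nubem" ends in a consonant. The stems ending in a consonant (gusiztet → gusiztettesh, relruslum → relruslummesh, tonkem → tonkemmesh) double the final consonant and add -esh.
The other pattern: stems ending in a vowel add -et.
So nubem → nubemmesh.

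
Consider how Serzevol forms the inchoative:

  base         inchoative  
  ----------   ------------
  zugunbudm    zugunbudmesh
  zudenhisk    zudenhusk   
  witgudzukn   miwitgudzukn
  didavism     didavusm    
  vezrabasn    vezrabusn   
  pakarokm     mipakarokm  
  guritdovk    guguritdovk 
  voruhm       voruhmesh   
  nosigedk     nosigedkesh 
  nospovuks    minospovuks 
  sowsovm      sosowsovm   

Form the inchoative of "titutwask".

titutwusk

zudenhisk and guritdovk both end in -k yet inflect differently (zudenhusk, guguritdovk), so the final letter is not what conditions the rule; the second-to-last letter is.
"titutwask" has second-to-last letter 's'. The stems whose second-to-last letter is 's' (vezrabasn → vezrabusn, zudenhisk → zudenhusk, didavism → didavusm) change the last vowel to 'u'.
The other patterns: stems whose second-to-last letter is 'v' repeat the first consonant+vowel as a prefix; stems whose second-to-last letter is 'k' add the prefix mi-; stems whose second-to-last letter is 'd' or 'h' add -esh.
So titutwask → titutwusk.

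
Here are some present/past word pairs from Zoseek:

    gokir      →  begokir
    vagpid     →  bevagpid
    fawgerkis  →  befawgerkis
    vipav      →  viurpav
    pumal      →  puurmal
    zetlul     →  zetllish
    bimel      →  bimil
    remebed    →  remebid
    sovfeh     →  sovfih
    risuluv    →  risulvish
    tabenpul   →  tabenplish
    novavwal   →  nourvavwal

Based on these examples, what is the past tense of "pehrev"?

pehriv

"pehrev" has last vowel 'e'. The stems whose last vowel is 'e' (remebed → remebid, sovfeh → sovfih, bimel → bimil) change the last vowel to 'i'.
So pehrev → pehriv.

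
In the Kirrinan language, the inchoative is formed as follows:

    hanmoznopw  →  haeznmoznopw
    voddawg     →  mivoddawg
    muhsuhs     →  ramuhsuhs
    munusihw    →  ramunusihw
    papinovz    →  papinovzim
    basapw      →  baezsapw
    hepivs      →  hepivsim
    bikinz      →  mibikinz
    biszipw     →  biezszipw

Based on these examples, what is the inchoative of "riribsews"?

miriribsews

biszipw and munusihw both end in -w yet inflect differently (biezszipw, ramunusihw), so the final letter is not what conditions the rule; the second-to-last letter is.
"riribsews" has second-to-last letter 'w'. The one such stem in the data (voddawg → mivoddawg) adds the prefix mi-, so the same rule applies.
The other patterns: stems whose second-to-last letter is 'v' add -im; stems whose second-to-last letter is 'p' insert -ez- after the first vowel; stems whose second-to-last letter is 'h' add the prefix ra-.
So riribsews → miriribsews.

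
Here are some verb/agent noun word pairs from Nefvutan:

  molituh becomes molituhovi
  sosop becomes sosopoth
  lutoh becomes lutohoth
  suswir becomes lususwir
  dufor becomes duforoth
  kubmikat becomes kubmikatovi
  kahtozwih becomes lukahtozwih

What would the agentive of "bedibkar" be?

kahtozwih and lutoh both end in -h yet inflect differently (lukahtozwih, lutohoth), so the final letter is not what conditions the rule; the last vowel is.
"bedibkar" has last vowel 'a'. The one such stem in the data (kubmikat → kubmikatovi) adds -ovi, so the same rule applies.
So bedibkar → bedibkarovi.

bedibkarovi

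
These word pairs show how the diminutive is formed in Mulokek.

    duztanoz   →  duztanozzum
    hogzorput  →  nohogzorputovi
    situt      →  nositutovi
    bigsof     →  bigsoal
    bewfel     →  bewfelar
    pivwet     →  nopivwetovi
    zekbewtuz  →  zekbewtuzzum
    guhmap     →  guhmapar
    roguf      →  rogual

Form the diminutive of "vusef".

bigsof and duztanoz both have last vowel 'o' yet inflect differently (bigsoal, duztanozzum), so the last vowel is not what conditions the rule; the final letter is.
"vusef" ends in -f. The stems ending in -f (bigsof → bigsoal, roguf → rogual) drop the final letter and add -al.
The other patterns: stems ending in -z double the final consonant and add -um; stems ending in -t add no- … -ovi around the stem; stems ending in -l or -p add -ar.
So vusef → vuseal.

vuseal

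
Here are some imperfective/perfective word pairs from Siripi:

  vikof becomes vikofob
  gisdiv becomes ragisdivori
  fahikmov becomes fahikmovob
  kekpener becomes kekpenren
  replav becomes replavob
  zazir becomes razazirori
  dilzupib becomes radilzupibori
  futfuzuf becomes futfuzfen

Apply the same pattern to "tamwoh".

tamwohob

"tamwoh" has last vowel 'o'. The stems whose last vowel is 'o' (vikof → vikofob, fahikmov → fahikmovob) add -ob.
So tamwoh → tamwohob.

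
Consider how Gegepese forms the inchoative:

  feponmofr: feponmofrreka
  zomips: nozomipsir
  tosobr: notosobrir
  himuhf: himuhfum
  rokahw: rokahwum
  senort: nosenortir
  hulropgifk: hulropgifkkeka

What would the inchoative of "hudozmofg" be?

"hudozmofg" has second-to-last letter 'f'. The stems whose second-to-last letter is 'f' (feponmofr → feponmofrreka, hulropgifk → hulropgifkkeka) double the final consonant and add -eka.
The other patterns: stems whose second-to-last letter is 'h' add -um; stems whose second-to-last letter is 'b', 'p' or 'r' add no- … -ir around the stem.
So hudozmofg → hudozmofggeka.

hudozmofggeka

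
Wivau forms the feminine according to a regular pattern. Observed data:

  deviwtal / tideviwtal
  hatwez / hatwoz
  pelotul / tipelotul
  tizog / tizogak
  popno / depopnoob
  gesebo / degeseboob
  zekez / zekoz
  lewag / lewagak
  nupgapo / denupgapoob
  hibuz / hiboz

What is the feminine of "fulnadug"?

"fulnadug" ends in -g. The stems ending in -g (lewag → lewagak, tizog → tizogak) add -ak.
The other patterns: stems ending in -z change the last vowel to 'o'; stems ending in -l add the prefix ti-; stems ending in -o add de- … -ob around the stem.
So fulnadug → fulnadugak.

fulnadugak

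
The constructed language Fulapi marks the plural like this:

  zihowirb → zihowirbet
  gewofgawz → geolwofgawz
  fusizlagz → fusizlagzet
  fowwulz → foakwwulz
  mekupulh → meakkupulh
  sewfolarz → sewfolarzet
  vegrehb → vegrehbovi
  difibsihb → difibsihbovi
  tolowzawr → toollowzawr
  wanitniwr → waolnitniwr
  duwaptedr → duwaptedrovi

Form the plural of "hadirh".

duwaptedr and wanitniwr both end in -r yet inflect differently (duwaptedrovi, waolnitniwr), so the final letter is not what conditions the rule; the second-to-last letter is.
"hadirh" has second-to-last letter 'r'. The stems whose second-to-last letter is 'r' (zihowirb → zihowirbet, sewfolarz → sewfolarzet) add -et.
So hadirh → hadirhet.

hadirhet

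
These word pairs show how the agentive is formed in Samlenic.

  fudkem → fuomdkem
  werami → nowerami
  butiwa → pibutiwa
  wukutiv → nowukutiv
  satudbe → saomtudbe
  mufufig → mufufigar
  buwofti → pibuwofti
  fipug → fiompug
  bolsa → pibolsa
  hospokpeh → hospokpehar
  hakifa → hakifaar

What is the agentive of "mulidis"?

mulidisar

werami and buwofti both end in -i yet inflect differently (nowerami, pibuwofti), so the final letter is not what conditions the rule; the first letter is.
"mulidis" begins with m-. The one such stem in the data (mufufig → mufufigar) adds -ar, so the same rule applies.
The other patterns: stems beginning with w- add the prefix no-; stems beginning with f- or s- insert -om- after the first vowel; stems beginning with b- add the prefix pi-.
So mulidis → mulidisar.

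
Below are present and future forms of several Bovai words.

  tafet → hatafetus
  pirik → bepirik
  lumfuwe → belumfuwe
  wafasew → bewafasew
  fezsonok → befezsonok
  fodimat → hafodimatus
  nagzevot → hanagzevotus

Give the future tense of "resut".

haresutus

"resut" ends in -t. The stems ending in -t (nagzevot → hanagzevotus, tafet → hatafetus, fodimat → hafodimatus) add ha- … -us around the stem.
The other pattern: stems ending in -e, -k or -w add the prefix be-.
So resut → haresutus.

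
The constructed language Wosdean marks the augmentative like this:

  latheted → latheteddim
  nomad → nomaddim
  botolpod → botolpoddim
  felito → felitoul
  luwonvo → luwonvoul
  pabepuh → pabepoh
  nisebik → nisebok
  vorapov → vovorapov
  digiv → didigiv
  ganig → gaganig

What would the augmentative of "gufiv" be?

gugufiv

botolpod and felito both have last vowel 'o' yet inflect differently (botolpoddim, felitoul), so the last vowel is not what conditions the rule; the final letter is.
"gufiv" ends in -v. The stems ending in -v (vorapov → vovorapov, digiv → didigiv) repeat the first consonant+vowel as a prefix.
So gufiv → gugufiv.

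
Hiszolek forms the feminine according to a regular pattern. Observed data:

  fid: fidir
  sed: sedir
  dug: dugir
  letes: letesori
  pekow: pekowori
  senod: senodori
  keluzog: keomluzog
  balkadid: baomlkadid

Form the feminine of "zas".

zasir

fid and senod both end in -d yet inflect differently (fidir, senodori), so the final letter is not what conditions the rule; the number of vowels is.
"zas" has 1 vowel. The stems with 1 vowel (fid → fidir, sed → sedir, dug → dugir) add -ir.
The other patterns: stems with 2 vowels add -ori; stems with 3 vowels insert -om- after the first vowel.
So zas → zasir.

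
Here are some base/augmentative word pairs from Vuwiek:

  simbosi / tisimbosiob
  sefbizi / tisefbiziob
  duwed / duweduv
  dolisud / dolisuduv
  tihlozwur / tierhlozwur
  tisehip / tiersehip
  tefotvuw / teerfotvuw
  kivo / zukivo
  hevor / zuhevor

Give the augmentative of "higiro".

tihlozwur and hevor both end in -r yet inflect differently (tierhlozwur, zuhevor), so the final letter is not what conditions the rule; the first letter is.
"higiro" begins with h-. The one such stem in the data (hevor → zuhevor) adds the prefix zu-, so the same rule applies.
The other patterns: stems beginning with s- add ti- … -ob around the stem; stems beginning with d- add -uv; stems beginning with t- insert -er- after the first vowel.
So higiro → zuhigiro.

zuhigiro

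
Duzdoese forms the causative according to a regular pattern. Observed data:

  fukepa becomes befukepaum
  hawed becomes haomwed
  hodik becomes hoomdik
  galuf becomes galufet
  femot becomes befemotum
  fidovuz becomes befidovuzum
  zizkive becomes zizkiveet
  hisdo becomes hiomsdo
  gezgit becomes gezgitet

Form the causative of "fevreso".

befevresoum

"fevreso" begins with f-. The stems beginning with f- (fukepa → befukepaum, fidovuz → befidovuzum, femot → befemotum) add be- … -um around the stem.
The other patterns: stems beginning with h- insert -om- after the first vowel; stems beginning with g- or z- add -et.
So fevreso → befevresoum.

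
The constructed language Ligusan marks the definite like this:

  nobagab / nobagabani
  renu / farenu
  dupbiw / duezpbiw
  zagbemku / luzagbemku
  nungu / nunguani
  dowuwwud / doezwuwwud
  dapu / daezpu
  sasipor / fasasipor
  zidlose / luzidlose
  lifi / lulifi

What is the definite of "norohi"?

dapu and renu both end in -u yet inflect differently (daezpu, farenu), so the final letter is not what conditions the rule; the first letter is.
"norohi" begins with n-. The stems beginning with n- (nobagab → nobagabani, nungu → nunguani) add -ani.
The other patterns: stems beginning with d- insert -ez- after the first vowel; stems beginning with r- or s- add the prefix fa-; stems beginning with l- or z- add the prefix lu-.
So norohi → norohiani.

norohiani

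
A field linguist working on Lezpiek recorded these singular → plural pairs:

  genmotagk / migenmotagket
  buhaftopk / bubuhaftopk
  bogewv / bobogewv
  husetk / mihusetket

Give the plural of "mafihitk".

husetk and buhaftopk both end in -k yet inflect differently (mihusetket, bubuhaftopk), so the final letter is not what conditions the rule; the second-to-last letter is.
"mafihitk" has second-to-last letter 't'. The one such stem in the data (husetk → mihusetket) adds mi- … -et around the stem, so the same rule applies.
So mafihitk → mimafihitket.

mimafihitket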